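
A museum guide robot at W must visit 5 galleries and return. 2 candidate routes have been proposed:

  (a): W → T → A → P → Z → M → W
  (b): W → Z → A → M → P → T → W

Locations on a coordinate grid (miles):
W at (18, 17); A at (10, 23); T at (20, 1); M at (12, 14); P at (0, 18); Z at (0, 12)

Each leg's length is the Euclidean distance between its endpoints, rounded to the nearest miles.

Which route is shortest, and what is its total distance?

Shortest is (a), total 76 miles.

(a): 16 + 24 + 11 + 6 + 12 + 7 = 76
(b): 19 + 15 + 9 + 13 + 26 + 16 = 98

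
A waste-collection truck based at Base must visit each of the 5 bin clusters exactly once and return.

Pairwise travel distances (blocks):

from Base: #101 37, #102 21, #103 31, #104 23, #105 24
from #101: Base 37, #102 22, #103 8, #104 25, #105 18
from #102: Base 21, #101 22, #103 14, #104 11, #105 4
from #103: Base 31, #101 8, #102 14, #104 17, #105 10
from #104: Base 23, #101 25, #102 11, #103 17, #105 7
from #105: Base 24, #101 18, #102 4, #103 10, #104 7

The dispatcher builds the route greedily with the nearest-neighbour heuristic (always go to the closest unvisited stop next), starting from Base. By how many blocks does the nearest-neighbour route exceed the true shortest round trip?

Base: #102=21, #104=23, #105=24, #103=31, #101=37 ⇒ #102
#102: #105=4, #104=11, #103=14, #101=22 ⇒ #105
#105: #104=7, #103=10, #101=18 ⇒ #104
#104: #103=17, #101=25 ⇒ #103
#103: #101=8 ⇒ #101
NN route Base → #102 → #105 → #104 → #103 → #101 → Base costs 94.
Optimal: Base → #102 → #101 → #103 → #105 → #104 → Base costs 91 (by enumerating all 60 distinct tours).
Excess = 94 − 91 = 3.

The nearest-neighbour route is 3 blocks longer than optimal.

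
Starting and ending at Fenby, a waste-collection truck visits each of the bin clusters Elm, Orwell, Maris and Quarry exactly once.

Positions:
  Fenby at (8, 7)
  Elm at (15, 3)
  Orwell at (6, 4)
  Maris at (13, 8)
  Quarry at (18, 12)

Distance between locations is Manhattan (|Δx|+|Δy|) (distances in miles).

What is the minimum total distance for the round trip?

Minimum total distance: 42 miles.

With 4 stops there are 4!/2 = 12 distinct round trips (a route and its reverse cost the same).
Fenby-Elm-Orwell-Maris-Quarry-Fenby: 11+10+11+9+15 = 56
Fenby-Elm-Orwell-Quarry-Maris-Fenby: 11+10+20+9+6 = 56
Fenby-Elm-Maris-Orwell-Quarry-Fenby: 11+7+11+20+15 = 64
Fenby-Elm-Maris-Quarry-Orwell-Fenby: 11+7+9+20+5 = 52
Fenby-Elm-Quarry-Orwell-Maris-Fenby: 11+12+20+11+6 = 60
Fenby-Elm-Quarry-Maris-Orwell-Fenby: 11+12+9+11+5 = 48
Fenby-Orwell-Elm-Maris-Quarry-Fenby: 5+10+7+9+15 = 46
Fenby-Orwell-Elm-Quarry-Maris-Fenby: 5+10+12+9+6 = 42
Fenby-Orwell-Maris-Elm-Quarry-Fenby: 5+11+7+12+15 = 50
Fenby-Orwell-Quarry-Elm-Maris-Fenby: 5+20+12+7+6 = 50
Fenby-Maris-Elm-Orwell-Quarry-Fenby: 6+7+10+20+15 = 58
Fenby-Maris-Orwell-Elm-Quarry-Fenby: 6+11+10+12+15 = 54
The minimum is 42.
One optimal route: Fenby → Orwell → Elm → Quarry → Maris → Fenby (or its reverse).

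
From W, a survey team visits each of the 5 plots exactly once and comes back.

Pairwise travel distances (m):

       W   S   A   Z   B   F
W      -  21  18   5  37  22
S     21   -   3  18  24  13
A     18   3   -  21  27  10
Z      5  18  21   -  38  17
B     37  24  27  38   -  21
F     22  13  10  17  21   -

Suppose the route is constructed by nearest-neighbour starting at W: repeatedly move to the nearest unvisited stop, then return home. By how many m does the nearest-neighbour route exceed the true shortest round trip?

From W: Z=5, A=18, S=21, F=22, B=37 → choose Z (5).
From Z: F=17, S=18, A=21, B=38 → choose F (17).
From F: A=10, S=13, B=21 → choose A (10).
From A: S=3, B=27 → choose S (3).
From S: B=24 → choose B (24).
NN route W → Z → F → A → S → B → W costs 96.
Optimal: W → A → S → B → F → Z → W costs 88 (by enumerating all 60 distinct tours).
Excess = 96 − 88 = 8.

The nearest-neighbour route is 8 m longer than optimal.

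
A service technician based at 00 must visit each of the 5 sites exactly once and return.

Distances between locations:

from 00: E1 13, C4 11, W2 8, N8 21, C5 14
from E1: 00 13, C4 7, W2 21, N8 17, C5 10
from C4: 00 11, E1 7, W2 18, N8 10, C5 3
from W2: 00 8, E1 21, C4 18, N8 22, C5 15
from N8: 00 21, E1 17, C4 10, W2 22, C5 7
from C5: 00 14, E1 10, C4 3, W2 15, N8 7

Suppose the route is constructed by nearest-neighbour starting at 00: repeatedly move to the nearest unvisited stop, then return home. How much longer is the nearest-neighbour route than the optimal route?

00: W2=8, C4=11, E1=13, C5=14, N8=21 ⇒ W2
W2: C5=15, C4=18, E1=21, N8=22 ⇒ C5
C5: C4=3, N8=7, E1=10 ⇒ C4
C4: E1=7, N8=10 ⇒ E1
E1: N8=17 ⇒ N8
NN route 00 → W2 → C5 → C4 → E1 → N8 → 00 costs 71.
Optimal: 00 → E1 → C4 → N8 → C5 → W2 → 00 costs 60 (by enumerating all 60 distinct tours).
Excess = 71 − 60 = 11.

11 longer than the optimal tour.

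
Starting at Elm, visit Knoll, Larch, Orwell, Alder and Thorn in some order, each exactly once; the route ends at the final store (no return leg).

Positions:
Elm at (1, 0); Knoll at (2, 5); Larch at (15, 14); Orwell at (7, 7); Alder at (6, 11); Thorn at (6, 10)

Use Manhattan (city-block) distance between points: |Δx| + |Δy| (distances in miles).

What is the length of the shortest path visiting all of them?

Shortest open route: 30 miles.

There are 5! = 120 possible orderings.
Elm → Knoll → Larch → Orwell → Alder → Thorn: 6+22+15+5+1 = 49
Elm → Knoll → Larch → Orwell → Thorn → Alder: 6+22+15+4+1 = 48
Elm → Knoll → Larch → Alder → Orwell → Thorn: 6+22+12+5+4 = 49
Elm → Knoll → Larch → Alder → Thorn → Orwell: 6+22+12+1+4 = 45
Elm → Knoll → Larch → Thorn → Orwell → Alder: 6+22+13+4+5 = 50
Elm → Knoll → Larch → Thorn → Alder → Orwell: 6+22+13+1+5 = 47
Elm → Knoll → Orwell → Larch → Alder → Thorn: 6+7+15+12+1 = 41
Elm → Knoll → Orwell → Larch → Thorn → Alder: 6+7+15+13+1 = 42
Elm → Knoll → Orwell → Alder → Larch → Thorn: 6+7+5+12+13 = 43
Elm → Knoll → Orwell → Alder → Thorn → Larch: 6+7+5+1+13 = 32
Elm → Knoll → Orwell → Thorn → Larch → Alder: 6+7+4+13+12 = 42
Elm → Knoll → Orwell → Thorn → Alder → Larch: 6+7+4+1+12 = 30
Elm → Knoll → Alder → Larch → Orwell → Thorn: 6+10+12+15+4 = 47
Elm → Knoll → Alder → Larch → Thorn → Orwell: 6+10+12+13+4 = 45
… (106 more)
The minimum is 30.
One shortest path: Elm → Knoll → Orwell → Thorn → Alder → Larch.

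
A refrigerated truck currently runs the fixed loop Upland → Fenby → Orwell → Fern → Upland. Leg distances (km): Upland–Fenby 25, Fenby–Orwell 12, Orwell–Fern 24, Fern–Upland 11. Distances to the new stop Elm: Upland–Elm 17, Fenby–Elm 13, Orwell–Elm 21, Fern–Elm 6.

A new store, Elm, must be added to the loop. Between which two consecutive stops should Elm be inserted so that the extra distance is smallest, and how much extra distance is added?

Insertion cost between consecutive stops i–j is d(i,Elm) + d(Elm,j) − d(i,j):
  between Upland and Fenby: 17 + 13 − 25 = 5
  between Fenby and Orwell: 13 + 21 − 12 = 22
  between Orwell and Fern: 21 + 6 − 24 = 3
  between Fern and Upland: 6 + 17 − 11 = 12
Cheapest insertion is between Orwell and Fern, adding 3.
New total = 72 + 3 = 75.

+3 km — insert Elm between Orwell and Fern.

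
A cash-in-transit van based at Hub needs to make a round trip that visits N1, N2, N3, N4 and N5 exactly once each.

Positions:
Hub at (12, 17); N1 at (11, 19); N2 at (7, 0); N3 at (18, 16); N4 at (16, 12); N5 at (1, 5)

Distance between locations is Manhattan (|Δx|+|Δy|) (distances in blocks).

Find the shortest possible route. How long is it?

Hub-N1-N2-N3-N4-N5-Hub: 3+23+27+6+22+23 = 104
Hub-N1-N2-N3-N5-N4-Hub: 3+23+27+28+22+9 = 112
Hub-N1-N2-N4-N3-N5-Hub: 3+23+21+6+28+23 = 104
Hub-N1-N2-N4-N5-N3-Hub: 3+23+21+22+28+7 = 104
Hub-N1-N2-N5-N3-N4-Hub: 3+23+11+28+6+9 = 80
Hub-N1-N2-N5-N4-N3-Hub: 3+23+11+22+6+7 = 72
Hub-N1-N3-N2-N4-N5-Hub: 3+10+27+21+22+23 = 106
Hub-N1-N3-N2-N5-N4-Hub: 3+10+27+11+22+9 = 82
Hub-N1-N3-N4-N2-N5-Hub: 3+10+6+21+11+23 = 74
Hub-N1-N3-N4-N5-N2-Hub: 3+10+6+22+11+22 = 74
Hub-N1-N3-N5-N2-N4-Hub: 3+10+28+11+21+9 = 82
Hub-N1-N3-N5-N4-N2-Hub: 3+10+28+22+21+22 = 106
Hub-N1-N4-N2-N3-N5-Hub: 3+12+21+27+28+23 = 114
Hub-N1-N4-N2-N5-N3-Hub: 3+12+21+11+28+7 = 82
… (46 more)
The minimum is 72.
One optimal route: Hub → N1 → N2 → N5 → N4 → N3 → Hub (or its reverse).

72 blocks — the shortest possible round trip.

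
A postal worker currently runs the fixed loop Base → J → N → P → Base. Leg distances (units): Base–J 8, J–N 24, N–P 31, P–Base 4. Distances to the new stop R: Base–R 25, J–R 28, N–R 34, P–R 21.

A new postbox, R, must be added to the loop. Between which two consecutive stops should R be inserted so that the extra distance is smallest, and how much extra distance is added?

Insertion cost between consecutive stops i–j is d(i,R) + d(R,j) − d(i,j):
  between Base and J: 25 + 28 − 8 = 45
  between J and N: 28 + 34 − 24 = 38
  between N and P: 34 + 21 − 31 = 24
  between P and Base: 21 + 25 − 4 = 42
Cheapest insertion is between N and P, adding 24.
New total = 67 + 24 = 91.

Adding 24 by placing R on the N–P leg.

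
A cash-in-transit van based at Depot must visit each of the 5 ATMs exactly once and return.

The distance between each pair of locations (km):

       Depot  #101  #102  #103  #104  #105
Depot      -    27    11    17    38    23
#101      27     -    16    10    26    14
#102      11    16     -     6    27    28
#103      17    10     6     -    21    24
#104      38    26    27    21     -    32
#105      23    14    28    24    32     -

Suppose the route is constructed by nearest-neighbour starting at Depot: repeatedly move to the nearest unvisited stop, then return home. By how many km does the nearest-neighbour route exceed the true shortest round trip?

From Depot: #102=11, #103=17, #105=23, #101=27, #104=38 → choose #102 (11).
From #102: #103=6, #101=16, #104=27, #105=28 → choose #103 (6).
From #103: #101=10, #104=21, #105=24 → choose #101 (10).
From #101: #105=14, #104=26 → choose #105 (14).
From #105: #104=32 → choose #104 (32).
NN route Depot → #102 → #103 → #101 → #105 → #104 → Depot costs 111.
Optimal: Depot → #102 → #103 → #104 → #101 → #105 → Depot costs 101 (by enumerating all 60 distinct tours).
Excess = 111 − 101 = 10.

10 km longer than the optimal tour.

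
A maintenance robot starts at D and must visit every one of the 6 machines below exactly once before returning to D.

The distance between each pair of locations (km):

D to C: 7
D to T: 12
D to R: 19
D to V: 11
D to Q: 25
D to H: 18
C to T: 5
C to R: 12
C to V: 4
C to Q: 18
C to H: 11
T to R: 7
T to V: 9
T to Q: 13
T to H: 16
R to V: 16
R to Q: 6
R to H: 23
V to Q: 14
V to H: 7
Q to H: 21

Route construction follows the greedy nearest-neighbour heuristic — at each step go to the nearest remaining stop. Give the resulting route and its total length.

At D the remaining stops are C 7, V 11, T 12, H 18, R 19, Q 25; go to C.
At C the remaining stops are V 4, T 5, H 11, R 12, Q 18; go to V.
At V the remaining stops are H 7, T 9, Q 14, R 16; go to H.
At H the remaining stops are T 16, Q 21, R 23; go to T.
At T the remaining stops are R 7, Q 13; go to R.
At R the remaining stops are Q 6; go to Q.
Return Q→D: 25.
Total = 7 + 4 + 7 + 16 + 7 + 6 + 25 = 72.

72 km along D → C → V → H → T → R → Q → D.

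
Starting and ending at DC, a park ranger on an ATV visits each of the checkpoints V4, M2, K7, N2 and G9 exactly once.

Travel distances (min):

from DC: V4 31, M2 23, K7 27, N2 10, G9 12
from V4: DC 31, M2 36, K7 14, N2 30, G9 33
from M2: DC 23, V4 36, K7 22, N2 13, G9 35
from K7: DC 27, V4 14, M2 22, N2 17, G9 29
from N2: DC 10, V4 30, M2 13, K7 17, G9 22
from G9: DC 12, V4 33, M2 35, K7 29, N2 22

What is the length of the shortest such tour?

104 min — the shortest possible round trip.

There are 60 distinct closed tours to check (reversals are equivalent).
DC → V4 → M2 → K7 → N2 → G9 → DC: 31+36+22+17+22+12 = 140
DC → V4 → M2 → K7 → G9 → N2 → DC: 31+36+22+29+22+10 = 150
DC → V4 → M2 → N2 → K7 → G9 → DC: 31+36+13+17+29+12 = 138
DC → V4 → M2 → N2 → G9 → K7 → DC: 31+36+13+22+29+27 = 158
DC → V4 → M2 → G9 → K7 → N2 → DC: 31+36+35+29+17+10 = 158
DC → V4 → M2 → G9 → N2 → K7 → DC: 31+36+35+22+17+27 = 168
DC → V4 → K7 → M2 → N2 → G9 → DC: 31+14+22+13+22+12 = 114
DC → V4 → K7 → M2 → G9 → N2 → DC: 31+14+22+35+22+10 = 134
DC → V4 → K7 → N2 → M2 → G9 → DC: 31+14+17+13+35+12 = 122
DC → V4 → K7 → N2 → G9 → M2 → DC: 31+14+17+22+35+23 = 142
DC → V4 → K7 → G9 → M2 → N2 → DC: 31+14+29+35+13+10 = 132
DC → V4 → K7 → G9 → N2 → M2 → DC: 31+14+29+22+13+23 = 132
DC → V4 → N2 → M2 → K7 → G9 → DC: 31+30+13+22+29+12 = 137
DC → V4 → N2 → M2 → G9 → K7 → DC: 31+30+13+35+29+27 = 165
… (46 more)
DC → N2 → M2 → K7 → V4 → G9 → DC: 10+13+22+14+33+12 = 104  ← best
The minimum is 104.
One optimal route: DC → N2 → M2 → K7 → V4 → G9 → DC (or its reverse).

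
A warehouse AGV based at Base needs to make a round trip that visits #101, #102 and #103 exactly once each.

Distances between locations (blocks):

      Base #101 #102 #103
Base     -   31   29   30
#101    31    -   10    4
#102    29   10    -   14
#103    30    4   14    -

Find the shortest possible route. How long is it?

With 3 stops there are 3!/2 = 3 distinct round trips (a route and its reverse cost the same).
Base-#101-#102-#103-Base: 31+10+14+30 = 85
Base-#101-#103-#102-Base: 31+4+14+29 = 78
Base-#102-#101-#103-Base: 29+10+4+30 = 73
The minimum is 73.
One optimal route: Base → #102 → #101 → #103 → Base (or its reverse).

Shortest round trip = 73 blocks.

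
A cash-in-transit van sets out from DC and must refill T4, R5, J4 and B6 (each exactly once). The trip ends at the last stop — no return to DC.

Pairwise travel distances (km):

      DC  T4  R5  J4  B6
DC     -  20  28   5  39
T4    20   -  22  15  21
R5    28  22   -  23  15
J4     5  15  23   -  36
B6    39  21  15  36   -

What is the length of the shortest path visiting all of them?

Minimum one-way distance = 56 km.

There are 4! = 24 possible orderings.
DC - T4 - R5 - J4 - B6: 20+22+23+36 = 101
DC - T4 - R5 - B6 - J4: 20+22+15+36 = 93
DC - T4 - J4 - R5 - B6: 20+15+23+15 = 73
DC - T4 - J4 - B6 - R5: 20+15+36+15 = 86
DC - T4 - B6 - R5 - J4: 20+21+15+23 = 79
DC - T4 - B6 - J4 - R5: 20+21+36+23 = 100
DC - R5 - T4 - J4 - B6: 28+22+15+36 = 101
DC - R5 - T4 - B6 - J4: 28+22+21+36 = 107
DC - R5 - J4 - T4 - B6: 28+23+15+21 = 87
DC - R5 - J4 - B6 - T4: 28+23+36+21 = 108
DC - R5 - B6 - T4 - J4: 28+15+21+15 = 79
DC - R5 - B6 - J4 - T4: 28+15+36+15 = 94
DC - J4 - T4 - R5 - B6: 5+15+22+15 = 57
DC - J4 - T4 - B6 - R5: 5+15+21+15 = 56
… (10 more)
The minimum is 56.
One shortest path: DC → J4 → T4 → B6 → R5.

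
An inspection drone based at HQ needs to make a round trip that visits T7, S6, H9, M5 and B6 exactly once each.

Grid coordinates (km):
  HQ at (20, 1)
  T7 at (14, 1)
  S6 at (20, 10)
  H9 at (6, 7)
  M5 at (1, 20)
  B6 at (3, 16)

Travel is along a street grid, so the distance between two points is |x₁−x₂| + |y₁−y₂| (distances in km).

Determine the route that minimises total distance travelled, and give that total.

76 km — the shortest possible round trip.

There are 60 distinct closed tours to check (reversals are equivalent).
HQ - T7 - S6 - H9 - M5 - B6 - HQ: 6+15+17+18+6+32 = 94
HQ - T7 - S6 - H9 - B6 - M5 - HQ: 6+15+17+12+6+38 = 94
HQ - T7 - S6 - M5 - H9 - B6 - HQ: 6+15+29+18+12+32 = 112
HQ - T7 - S6 - M5 - B6 - H9 - HQ: 6+15+29+6+12+20 = 88
HQ - T7 - S6 - B6 - H9 - M5 - HQ: 6+15+23+12+18+38 = 112
HQ - T7 - S6 - B6 - M5 - H9 - HQ: 6+15+23+6+18+20 = 88
HQ - T7 - H9 - S6 - M5 - B6 - HQ: 6+14+17+29+6+32 = 104
HQ - T7 - H9 - S6 - B6 - M5 - HQ: 6+14+17+23+6+38 = 104
HQ - T7 - H9 - M5 - S6 - B6 - HQ: 6+14+18+29+23+32 = 122
HQ - T7 - H9 - M5 - B6 - S6 - HQ: 6+14+18+6+23+9 = 76
HQ - T7 - H9 - B6 - S6 - M5 - HQ: 6+14+12+23+29+38 = 122
HQ - T7 - H9 - B6 - M5 - S6 - HQ: 6+14+12+6+29+9 = 76
HQ - T7 - M5 - S6 - H9 - B6 - HQ: 6+32+29+17+12+32 = 128
HQ - T7 - M5 - S6 - B6 - H9 - HQ: 6+32+29+23+12+20 = 122
… (46 more)
The minimum is 76.
One optimal route: HQ → T7 → H9 → M5 → B6 → S6 → HQ (or its reverse).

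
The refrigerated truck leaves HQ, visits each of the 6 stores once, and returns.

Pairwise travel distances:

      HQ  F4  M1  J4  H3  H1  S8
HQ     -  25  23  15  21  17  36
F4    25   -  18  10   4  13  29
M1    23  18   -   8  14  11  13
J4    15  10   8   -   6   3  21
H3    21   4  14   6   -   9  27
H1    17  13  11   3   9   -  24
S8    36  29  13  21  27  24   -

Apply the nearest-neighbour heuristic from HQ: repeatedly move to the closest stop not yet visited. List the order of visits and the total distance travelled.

Nearest-neighbour total = 98; route HQ → J4 → H1 → H3 → F4 → M1 → S8 → HQ.

From HQ: distances to unvisited — J4=15, H1=17, H3=21, M1=23, F4=25, S8=36. Nearest is J4 (15).
From J4: distances to unvisited — H1=3, H3=6, M1=8, F4=10, S8=21. Nearest is H1 (3).
From H1: distances to unvisited — H3=9, M1=11, F4=13, S8=24. Nearest is H3 (9).
From H3: distances to unvisited — F4=4, M1=14, S8=27. Nearest is F4 (4).
From F4: distances to unvisited — M1=18, S8=29. Nearest is M1 (18).
From M1: distances to unvisited — S8=13. Nearest is S8 (13).
Return S8→HQ: 36.
Total = 15 + 3 + 9 + 4 + 18 + 13 + 36 = 98.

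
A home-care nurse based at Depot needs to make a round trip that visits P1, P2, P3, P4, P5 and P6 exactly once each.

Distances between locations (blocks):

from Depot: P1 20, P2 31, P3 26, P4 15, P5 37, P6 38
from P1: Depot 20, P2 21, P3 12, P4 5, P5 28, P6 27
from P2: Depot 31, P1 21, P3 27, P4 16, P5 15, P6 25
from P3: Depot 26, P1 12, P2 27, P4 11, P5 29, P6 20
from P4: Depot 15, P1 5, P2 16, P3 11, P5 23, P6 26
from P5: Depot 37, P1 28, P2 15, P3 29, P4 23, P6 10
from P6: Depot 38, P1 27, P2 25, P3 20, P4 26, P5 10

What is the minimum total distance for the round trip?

108 blocks — the shortest possible round trip.

Depot→P1→P2→P3→P4→P5→P6→Depot: 20+21+27+11+23+10+38 = 150
Depot→P1→P2→P3→P4→P6→P5→Depot: 20+21+27+11+26+10+37 = 152
Depot→P1→P2→P3→P5→P4→P6→Depot: 20+21+27+29+23+26+38 = 184
Depot→P1→P2→P3→P5→P6→P4→Depot: 20+21+27+29+10+26+15 = 148
Depot→P1→P2→P3→P6→P4→P5→Depot: 20+21+27+20+26+23+37 = 174
Depot→P1→P2→P3→P6→P5→P4→Depot: 20+21+27+20+10+23+15 = 136
Depot→P1→P2→P4→P3→P5→P6→Depot: 20+21+16+11+29+10+38 = 145
Depot→P1→P2→P4→P3→P6→P5→Depot: 20+21+16+11+20+10+37 = 135
… (352 more)
Depot→P1→P3→P6→P5→P2→P4→Depot: 20+12+20+10+15+16+15 = 108  ← best
The minimum is 108.
One optimal route: Depot → P1 → P3 → P6 → P5 → P2 → P4 → Depot (or its reverse).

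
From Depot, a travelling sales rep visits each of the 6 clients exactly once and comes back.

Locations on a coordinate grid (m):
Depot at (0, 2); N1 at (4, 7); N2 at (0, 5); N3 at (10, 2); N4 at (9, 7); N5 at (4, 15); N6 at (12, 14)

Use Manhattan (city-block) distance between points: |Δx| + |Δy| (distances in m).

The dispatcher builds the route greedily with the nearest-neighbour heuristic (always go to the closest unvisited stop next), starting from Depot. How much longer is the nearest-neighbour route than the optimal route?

The nearest-neighbour route is 8 m longer than optimal.

Depot: N2=3, N1=9, N3=10, N4=14, N5=17, N6=24 ⇒ N2
N2: N1=6, N4=11, N3=13, N5=14, N6=21 ⇒ N1
N1: N4=5, N5=8, N3=11, N6=15 ⇒ N4
N4: N3=6, N6=10, N5=13 ⇒ N3
N3: N6=14, N5=19 ⇒ N6
N6: N5=9 ⇒ N5
NN route Depot → N2 → N1 → N4 → N3 → N6 → N5 → Depot costs 60.
Optimal: Depot → N2 → N1 → N5 → N6 → N4 → N3 → Depot costs 52 (by enumerating all 360 distinct tours).
Excess = 60 − 52 = 8.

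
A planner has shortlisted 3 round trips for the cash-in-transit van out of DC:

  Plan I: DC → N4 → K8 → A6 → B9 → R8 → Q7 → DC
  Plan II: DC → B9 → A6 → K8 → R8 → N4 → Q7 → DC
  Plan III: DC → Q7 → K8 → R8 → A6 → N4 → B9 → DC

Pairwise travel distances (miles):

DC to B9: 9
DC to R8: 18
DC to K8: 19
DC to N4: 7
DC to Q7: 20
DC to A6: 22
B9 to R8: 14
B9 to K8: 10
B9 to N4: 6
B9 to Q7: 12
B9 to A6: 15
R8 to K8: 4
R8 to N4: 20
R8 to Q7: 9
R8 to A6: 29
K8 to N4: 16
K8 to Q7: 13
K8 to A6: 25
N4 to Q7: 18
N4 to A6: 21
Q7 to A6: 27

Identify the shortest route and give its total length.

Shortest is Plan III, total 102 miles.

Plan I: 7 + 16 + 25 + 15 + 14 + 9 + 20 = 106
Plan II: 9 + 15 + 25 + 4 + 20 + 18 + 20 = 111
Plan III: 20 + 13 + 4 + 29 + 21 + 6 + 9 = 102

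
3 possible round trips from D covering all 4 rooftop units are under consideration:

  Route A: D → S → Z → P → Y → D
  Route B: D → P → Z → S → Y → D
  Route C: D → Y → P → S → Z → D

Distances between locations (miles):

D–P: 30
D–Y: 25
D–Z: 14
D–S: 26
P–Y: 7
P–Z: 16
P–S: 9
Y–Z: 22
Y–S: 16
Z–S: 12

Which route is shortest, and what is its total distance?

Route A: 26 + 12 + 16 + 7 + 25 = 86
Route B: 30 + 16 + 12 + 16 + 25 = 99
Route C: 25 + 7 + 9 + 12 + 14 = 67

Shortest is Route C, total 67 miles.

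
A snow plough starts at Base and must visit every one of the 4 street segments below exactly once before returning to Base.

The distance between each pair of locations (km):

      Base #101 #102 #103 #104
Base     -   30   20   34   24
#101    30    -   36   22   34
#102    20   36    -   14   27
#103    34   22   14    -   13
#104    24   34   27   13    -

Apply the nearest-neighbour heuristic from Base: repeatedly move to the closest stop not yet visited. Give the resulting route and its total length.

Nearest-neighbour total = 111 km; route Base → #102 → #103 → #104 → #101 → Base.

From Base: distances to unvisited — #102=20, #104=24, #101=30, #103=34. Nearest is #102 (20).
From #102: distances to unvisited — #103=14, #104=27, #101=36. Nearest is #103 (14).
From #103: distances to unvisited — #104=13, #101=22. Nearest is #104 (13).
From #104: distances to unvisited — #101=34. Nearest is #101 (34).
Return #101→Base: 30.
Total = 20 + 14 + 13 + 34 + 30 = 111.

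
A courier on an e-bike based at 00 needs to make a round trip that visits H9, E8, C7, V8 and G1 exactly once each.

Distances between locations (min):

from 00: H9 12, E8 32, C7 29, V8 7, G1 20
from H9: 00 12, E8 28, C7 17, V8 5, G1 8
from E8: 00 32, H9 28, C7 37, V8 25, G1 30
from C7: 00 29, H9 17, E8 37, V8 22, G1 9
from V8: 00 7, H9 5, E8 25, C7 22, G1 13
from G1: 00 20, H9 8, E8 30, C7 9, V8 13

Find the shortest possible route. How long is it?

00 - H9 - E8 - C7 - V8 - G1 - 00: 12+28+37+22+13+20 = 132
00 - H9 - E8 - C7 - G1 - V8 - 00: 12+28+37+9+13+7 = 106
00 - H9 - E8 - V8 - C7 - G1 - 00: 12+28+25+22+9+20 = 116
00 - H9 - E8 - V8 - G1 - C7 - 00: 12+28+25+13+9+29 = 116
00 - H9 - E8 - G1 - C7 - V8 - 00: 12+28+30+9+22+7 = 108
00 - H9 - E8 - G1 - V8 - C7 - 00: 12+28+30+13+22+29 = 134
00 - H9 - C7 - E8 - V8 - G1 - 00: 12+17+37+25+13+20 = 124
00 - H9 - C7 - E8 - G1 - V8 - 00: 12+17+37+30+13+7 = 116
00 - H9 - C7 - V8 - E8 - G1 - 00: 12+17+22+25+30+20 = 126
00 - H9 - C7 - V8 - G1 - E8 - 00: 12+17+22+13+30+32 = 126
00 - H9 - C7 - G1 - E8 - V8 - 00: 12+17+9+30+25+7 = 100
00 - H9 - C7 - G1 - V8 - E8 - 00: 12+17+9+13+25+32 = 108
00 - H9 - V8 - E8 - C7 - G1 - 00: 12+5+25+37+9+20 = 108
00 - H9 - V8 - E8 - G1 - C7 - 00: 12+5+25+30+9+29 = 110
… (46 more)
00 - H9 - G1 - C7 - E8 - V8 - 00: 12+8+9+37+25+7 = 98  ← best
The minimum is 98.
One optimal route: 00 → H9 → G1 → C7 → E8 → V8 → 00 (or its reverse).

Minimum total distance: 98 min.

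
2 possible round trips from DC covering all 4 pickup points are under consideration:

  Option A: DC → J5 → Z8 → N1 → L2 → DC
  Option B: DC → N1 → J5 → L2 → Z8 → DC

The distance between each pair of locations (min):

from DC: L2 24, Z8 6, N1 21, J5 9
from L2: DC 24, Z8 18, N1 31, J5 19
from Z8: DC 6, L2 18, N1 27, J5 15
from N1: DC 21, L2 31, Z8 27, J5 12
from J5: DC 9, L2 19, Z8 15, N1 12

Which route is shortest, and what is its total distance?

Option A: 9 + 15 + 27 + 31 + 24 = 106
Option B: 21 + 12 + 19 + 18 + 6 = 76

76 min — Option B is the shortest.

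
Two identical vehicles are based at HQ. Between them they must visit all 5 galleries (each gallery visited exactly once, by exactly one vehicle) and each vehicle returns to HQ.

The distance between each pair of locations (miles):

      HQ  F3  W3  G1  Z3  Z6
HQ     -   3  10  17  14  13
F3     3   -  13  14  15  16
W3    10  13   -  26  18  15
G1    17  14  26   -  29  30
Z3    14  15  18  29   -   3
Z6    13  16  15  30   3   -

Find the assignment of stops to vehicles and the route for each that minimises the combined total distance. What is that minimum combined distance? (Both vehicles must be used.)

There are 2^4 − 1 = 15 ways to divide the 5 stops into two non-empty groups. For each, the best each vehicle can do is its own shortest tour through its group:
  {F3} + {W3, G1, Z3, Z6}: 6 + 74 = 80
  {W3} + {F3, G1, Z3, Z6}: 20 + 62 = 82
  {F3, W3} + {G1, Z3, Z6}: 26 + 62 = 88
  {G1} + {F3, W3, Z3, Z6}: 34 + 46 = 80
  {F3, G1} + {W3, Z3, Z6}: 34 + 42 = 76
  {W3, G1} + {F3, Z3, Z6}: 53 + 34 = 87
  … (15 splits in total)
Best: vehicle 1 HQ → F3 → G1 → HQ = 34; vehicle 2 HQ → W3 → Z6 → Z3 → HQ = 42; combined 76.

76 miles — the smallest possible combined total.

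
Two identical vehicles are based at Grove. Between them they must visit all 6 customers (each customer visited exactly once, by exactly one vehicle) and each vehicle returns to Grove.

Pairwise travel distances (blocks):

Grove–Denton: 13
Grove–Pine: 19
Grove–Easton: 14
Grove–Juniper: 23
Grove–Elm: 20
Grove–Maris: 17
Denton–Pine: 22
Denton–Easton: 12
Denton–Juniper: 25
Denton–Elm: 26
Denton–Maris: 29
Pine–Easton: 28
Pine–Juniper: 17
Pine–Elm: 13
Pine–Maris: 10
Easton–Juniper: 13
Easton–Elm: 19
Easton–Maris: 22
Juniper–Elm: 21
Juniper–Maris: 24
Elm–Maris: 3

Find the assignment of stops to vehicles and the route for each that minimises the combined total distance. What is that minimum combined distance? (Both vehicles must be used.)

There are 2^5 − 1 = 31 ways to divide the 6 stops into two non-empty groups. For each, the best each vehicle can do is its own shortest tour through its group:
  {Denton} + {Pine, Easton, Juniper, Elm, Maris}: 26 + 77 = 103
  {Pine} + {Denton, Easton, Juniper, Elm, Maris}: 38 + 79 = 117
  {Denton, Pine} + {Easton, Juniper, Elm, Maris}: 54 + 68 = 122
  {Easton} + {Denton, Pine, Juniper, Elm, Maris}: 28 + 88 = 116
  {Denton, Easton} + {Pine, Juniper, Elm, Maris}: 39 + 73 = 112
  {Pine, Easton} + {Denton, Juniper, Elm, Maris}: 61 + 79 = 140
  … (31 splits in total)
Best: vehicle 1 Grove → Denton → Grove = 26; vehicle 2 Grove → Easton → Juniper → Pine → Elm → Maris → Grove = 77; combined 103.

Minimum combined distance: 103 blocks.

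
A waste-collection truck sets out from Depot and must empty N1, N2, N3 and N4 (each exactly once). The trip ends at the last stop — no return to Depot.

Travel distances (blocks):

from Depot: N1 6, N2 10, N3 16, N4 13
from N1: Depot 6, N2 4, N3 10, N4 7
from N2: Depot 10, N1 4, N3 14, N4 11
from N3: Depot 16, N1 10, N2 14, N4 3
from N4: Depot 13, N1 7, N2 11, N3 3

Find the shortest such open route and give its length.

There are 4! = 24 possible orderings.
Depot - N1 - N2 - N3 - N4: 6+4+14+3 = 27
Depot - N1 - N2 - N4 - N3: 6+4+11+3 = 24
Depot - N1 - N3 - N2 - N4: 6+10+14+11 = 41
Depot - N1 - N3 - N4 - N2: 6+10+3+11 = 30
Depot - N1 - N4 - N2 - N3: 6+7+11+14 = 38
Depot - N1 - N4 - N3 - N2: 6+7+3+14 = 30
Depot - N2 - N1 - N3 - N4: 10+4+10+3 = 27
Depot - N2 - N1 - N4 - N3: 10+4+7+3 = 24
Depot - N2 - N3 - N1 - N4: 10+14+10+7 = 41
Depot - N2 - N3 - N4 - N1: 10+14+3+7 = 34
Depot - N2 - N4 - N1 - N3: 10+11+7+10 = 38
Depot - N2 - N4 - N3 - N1: 10+11+3+10 = 34
Depot - N3 - N1 - N2 - N4: 16+10+4+11 = 41
Depot - N3 - N1 - N4 - N2: 16+10+7+11 = 44
… (10 more)
The minimum is 24.
One shortest path: Depot → N1 → N2 → N4 → N3.

24 blocks — the minimum one-way total.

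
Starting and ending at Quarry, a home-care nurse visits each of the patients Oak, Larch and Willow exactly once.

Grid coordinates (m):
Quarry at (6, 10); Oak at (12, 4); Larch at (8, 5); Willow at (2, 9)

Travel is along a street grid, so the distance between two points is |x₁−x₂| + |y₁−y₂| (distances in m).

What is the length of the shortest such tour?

With 3 stops there are 3!/2 = 3 distinct round trips (a route and its reverse cost the same).
Quarry → Oak → Larch → Willow → Quarry: 12+5+10+5 = 32
Quarry → Oak → Willow → Larch → Quarry: 12+15+10+7 = 44
Quarry → Larch → Oak → Willow → Quarry: 7+5+15+5 = 32
The minimum is 32.
One optimal route: Quarry → Oak → Larch → Willow → Quarry (or its reverse).

32 m — the shortest possible round trip.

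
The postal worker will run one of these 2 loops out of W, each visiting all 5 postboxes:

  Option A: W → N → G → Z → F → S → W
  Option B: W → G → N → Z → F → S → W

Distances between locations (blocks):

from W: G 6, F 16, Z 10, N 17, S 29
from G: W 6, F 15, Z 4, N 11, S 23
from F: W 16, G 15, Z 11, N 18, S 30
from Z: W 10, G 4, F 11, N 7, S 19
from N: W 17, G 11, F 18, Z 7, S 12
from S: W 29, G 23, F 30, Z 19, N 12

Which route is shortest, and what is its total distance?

Option A: 17 + 11 + 4 + 11 + 30 + 29 = 102
Option B: 6 + 11 + 7 + 11 + 30 + 29 = 94

Shortest is Option B, total 94 blocks.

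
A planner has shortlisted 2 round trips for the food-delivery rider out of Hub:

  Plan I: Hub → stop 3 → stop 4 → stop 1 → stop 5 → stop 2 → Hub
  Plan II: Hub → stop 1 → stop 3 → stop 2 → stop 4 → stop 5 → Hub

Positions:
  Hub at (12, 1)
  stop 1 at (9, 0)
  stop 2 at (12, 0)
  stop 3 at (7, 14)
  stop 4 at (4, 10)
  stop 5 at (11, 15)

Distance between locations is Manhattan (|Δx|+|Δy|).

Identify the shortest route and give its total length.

Shortest is Plan I, total 74.

Plan I: 18 + 7 + 15 + 17 + 16 + 1 = 74
Plan II: 4 + 16 + 19 + 18 + 12 + 15 = 84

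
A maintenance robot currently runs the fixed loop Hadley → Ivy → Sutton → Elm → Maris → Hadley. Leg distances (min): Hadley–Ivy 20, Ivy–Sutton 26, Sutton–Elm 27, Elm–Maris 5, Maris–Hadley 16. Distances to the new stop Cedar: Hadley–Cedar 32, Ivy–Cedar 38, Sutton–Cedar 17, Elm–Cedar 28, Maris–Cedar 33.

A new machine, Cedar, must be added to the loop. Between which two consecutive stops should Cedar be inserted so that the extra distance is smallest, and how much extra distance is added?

Insertion cost between consecutive stops i–j is d(i,Cedar) + d(Cedar,j) − d(i,j):
  between Hadley and Ivy: 32 + 38 − 20 = 50
  between Ivy and Sutton: 38 + 17 − 26 = 29
  between Sutton and Elm: 17 + 28 − 27 = 18
  between Elm and Maris: 28 + 33 − 5 = 56
  between Maris and Hadley: 33 + 32 − 16 = 49
Cheapest insertion is between Sutton and Elm, adding 18.
New total = 94 + 18 = 112.

+18 min — insert Cedar between Sutton and Elm.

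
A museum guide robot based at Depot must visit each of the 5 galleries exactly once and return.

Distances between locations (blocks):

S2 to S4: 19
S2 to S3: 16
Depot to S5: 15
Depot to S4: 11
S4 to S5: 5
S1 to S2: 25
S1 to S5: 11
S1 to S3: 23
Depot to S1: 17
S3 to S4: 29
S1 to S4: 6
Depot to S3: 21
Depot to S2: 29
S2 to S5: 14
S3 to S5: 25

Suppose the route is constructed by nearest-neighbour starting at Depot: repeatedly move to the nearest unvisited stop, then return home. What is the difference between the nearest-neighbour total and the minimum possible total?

Excess over optimum: 16 blocks.

Depot: S4=11, S5=15, S1=17, S3=21, S2=29 ⇒ S4
S4: S5=5, S1=6, S2=19, S3=29 ⇒ S5
S5: S1=11, S2=14, S3=25 ⇒ S1
S1: S3=23, S2=25 ⇒ S3
S3: S2=16 ⇒ S2
NN route Depot → S4 → S5 → S1 → S3 → S2 → Depot costs 95.
Optimal: Depot → S1 → S4 → S5 → S2 → S3 → Depot costs 79 (by enumerating all 60 distinct tours).
Excess = 95 − 79 = 16.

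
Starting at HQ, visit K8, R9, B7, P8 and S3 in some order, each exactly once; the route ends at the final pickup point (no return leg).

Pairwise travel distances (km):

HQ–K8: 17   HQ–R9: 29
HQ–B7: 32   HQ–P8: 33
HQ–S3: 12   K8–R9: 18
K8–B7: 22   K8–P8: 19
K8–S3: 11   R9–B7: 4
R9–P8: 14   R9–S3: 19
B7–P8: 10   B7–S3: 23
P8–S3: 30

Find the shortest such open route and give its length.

Shortest open route: 55 km.

There are 5! = 120 possible orderings.
HQ→K8→R9→B7→P8→S3: 17+18+4+10+30 = 79
HQ→K8→R9→B7→S3→P8: 17+18+4+23+30 = 92
HQ→K8→R9→P8→B7→S3: 17+18+14+10+23 = 82
HQ→K8→R9→P8→S3→B7: 17+18+14+30+23 = 102
HQ→K8→R9→S3→B7→P8: 17+18+19+23+10 = 87
HQ→K8→R9→S3→P8→B7: 17+18+19+30+10 = 94
HQ→K8→B7→R9→P8→S3: 17+22+4+14+30 = 87
HQ→K8→B7→R9→S3→P8: 17+22+4+19+30 = 92
HQ→K8→B7→P8→R9→S3: 17+22+10+14+19 = 82
HQ→K8→B7→P8→S3→R9: 17+22+10+30+19 = 98
HQ→K8→B7→S3→R9→P8: 17+22+23+19+14 = 95
HQ→K8→B7→S3→P8→R9: 17+22+23+30+14 = 106
HQ→K8→P8→R9→B7→S3: 17+19+14+4+23 = 77
HQ→K8→P8→R9→S3→B7: 17+19+14+19+23 = 92
… (106 more)
HQ→S3→K8→R9→B7→P8: 12+11+18+4+10 = 55  ← best
The minimum is 55.
One shortest path: HQ → S3 → K8 → R9 → B7 → P8.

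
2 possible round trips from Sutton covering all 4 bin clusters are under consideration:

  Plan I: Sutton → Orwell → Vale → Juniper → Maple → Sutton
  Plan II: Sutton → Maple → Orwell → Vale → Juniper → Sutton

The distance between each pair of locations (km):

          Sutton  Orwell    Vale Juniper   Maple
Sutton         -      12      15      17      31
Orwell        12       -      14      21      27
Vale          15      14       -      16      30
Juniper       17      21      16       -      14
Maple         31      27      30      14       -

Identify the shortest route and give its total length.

87 km — Plan I is the shortest.

Plan I: 12 + 14 + 16 + 14 + 31 = 87
Plan II: 31 + 27 + 14 + 16 + 17 = 105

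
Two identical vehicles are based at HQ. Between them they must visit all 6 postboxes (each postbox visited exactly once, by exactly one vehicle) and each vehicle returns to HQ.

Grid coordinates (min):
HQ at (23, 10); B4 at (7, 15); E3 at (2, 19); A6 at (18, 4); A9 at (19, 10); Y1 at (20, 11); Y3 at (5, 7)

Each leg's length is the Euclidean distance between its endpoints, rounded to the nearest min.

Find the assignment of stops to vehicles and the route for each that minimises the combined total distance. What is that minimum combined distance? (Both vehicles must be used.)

Check every non-empty split of the stops between the two vehicles; for each half take its own optimal tour:
  {B4} + {E3, A6, A9, Y1, Y3}: 34 + 56 = 90
  {E3} + {B4, A6, A9, Y1, Y3}: 46 + 46 = 92
  {B4, E3} + {A6, A9, Y1, Y3}: 46 + 39 = 85
  {A6} + {B4, E3, A9, Y1, Y3}: 16 + 53 = 69
  {B4, A6} + {E3, A9, Y1, Y3}: 41 + 53 = 94
  {E3, A6} + {B4, A9, Y1, Y3}: 53 + 43 = 96
  … (31 splits in total)
  {Y1} + {B4, E3, A6, A9, Y3}: 6 + 56 = 62  ← best
Best: vehicle 1 HQ → Y1 → HQ = 6; vehicle 2 HQ → A6 → Y3 → E3 → B4 → A9 → HQ = 56; combined 62.

Minimum combined distance: 62 min.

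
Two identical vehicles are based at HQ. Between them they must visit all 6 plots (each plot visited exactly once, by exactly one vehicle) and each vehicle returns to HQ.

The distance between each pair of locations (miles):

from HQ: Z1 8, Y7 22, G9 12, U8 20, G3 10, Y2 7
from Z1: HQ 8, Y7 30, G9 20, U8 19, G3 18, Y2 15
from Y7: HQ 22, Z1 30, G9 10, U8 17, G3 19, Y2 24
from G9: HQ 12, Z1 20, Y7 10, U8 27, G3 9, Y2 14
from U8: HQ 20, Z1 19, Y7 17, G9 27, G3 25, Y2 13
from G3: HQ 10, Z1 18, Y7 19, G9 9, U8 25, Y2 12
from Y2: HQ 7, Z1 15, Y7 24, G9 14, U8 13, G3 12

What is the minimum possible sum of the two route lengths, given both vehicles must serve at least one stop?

Check every non-empty split of the stops between the two vehicles; for each half take its own optimal tour:
  {Z1} + {Y7, G9, U8, G3, Y2}: 16 + 66 = 82
  {Y7} + {Z1, G9, U8, G3, Y2}: 44 + 73 = 117
  {Z1, Y7} + {G9, U8, G3, Y2}: 60 + 66 = 126
  {G9} + {Z1, Y7, U8, G3, Y2}: 24 + 82 = 106
  {Z1, G9} + {Y7, U8, G3, Y2}: 40 + 66 = 106
  {Y7, G9} + {Z1, U8, G3, Y2}: 44 + 62 = 106
  … (31 splits in total)
Best: vehicle 1 HQ → Z1 → HQ = 16; vehicle 2 HQ → G3 → G9 → Y7 → U8 → Y2 → HQ = 66; combined 82.

Minimum combined distance: 82 miles.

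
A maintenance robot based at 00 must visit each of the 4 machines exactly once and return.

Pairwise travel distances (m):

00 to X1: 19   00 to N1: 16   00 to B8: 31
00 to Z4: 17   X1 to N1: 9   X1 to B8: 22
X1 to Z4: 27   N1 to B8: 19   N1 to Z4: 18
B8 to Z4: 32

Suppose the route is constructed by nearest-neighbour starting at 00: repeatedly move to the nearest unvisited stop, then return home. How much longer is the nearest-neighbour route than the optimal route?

00: N1=16, Z4=17, X1=19, B8=31 ⇒ N1
N1: X1=9, Z4=18, B8=19 ⇒ X1
X1: B8=22, Z4=27 ⇒ B8
B8: Z4=32 ⇒ Z4
NN route 00 → N1 → X1 → B8 → Z4 → 00 costs 96.
Optimal: 00 → X1 → B8 → N1 → Z4 → 00 costs 95 (by enumerating all 12 distinct tours).
Excess = 96 − 95 = 1.

The nearest-neighbour route is 1 m longer than optimal.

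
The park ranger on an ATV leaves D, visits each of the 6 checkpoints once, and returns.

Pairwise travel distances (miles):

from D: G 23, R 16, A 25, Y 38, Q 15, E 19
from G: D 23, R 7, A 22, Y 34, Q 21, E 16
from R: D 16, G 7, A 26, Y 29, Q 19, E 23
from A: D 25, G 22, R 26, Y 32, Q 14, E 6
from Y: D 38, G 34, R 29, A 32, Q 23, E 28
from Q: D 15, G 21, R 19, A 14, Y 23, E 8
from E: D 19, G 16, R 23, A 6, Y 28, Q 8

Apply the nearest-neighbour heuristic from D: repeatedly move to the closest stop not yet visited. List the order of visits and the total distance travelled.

Total distance 125 miles via the nearest-neighbour route D → Q → E → A → G → R → Y → D.

D → [Q:15 / R:16 / E:19 / G:23 / A:25 / Y:38] → Q (15)
Q → [E:8 / A:14 / R:19 / G:21 / Y:23] → E (8)
E → [A:6 / G:16 / R:23 / Y:28] → A (6)
A → [G:22 / R:26 / Y:32] → G (22)
G → [R:7 / Y:34] → R (7)
R → [Y:29] → Y (29)
Return Y→D: 38.
Total = 15 + 8 + 6 + 22 + 7 + 29 + 38 = 125.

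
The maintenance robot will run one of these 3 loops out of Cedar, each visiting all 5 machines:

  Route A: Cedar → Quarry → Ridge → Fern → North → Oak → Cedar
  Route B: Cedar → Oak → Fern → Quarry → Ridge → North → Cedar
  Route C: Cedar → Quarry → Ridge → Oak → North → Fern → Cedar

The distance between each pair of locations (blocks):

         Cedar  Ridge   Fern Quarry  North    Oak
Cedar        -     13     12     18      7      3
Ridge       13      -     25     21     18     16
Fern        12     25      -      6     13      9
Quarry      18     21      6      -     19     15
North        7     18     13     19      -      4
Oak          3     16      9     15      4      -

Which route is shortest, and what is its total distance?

Route A: 18 + 21 + 25 + 13 + 4 + 3 = 84
Route B: 3 + 9 + 6 + 21 + 18 + 7 = 64
Route C: 18 + 21 + 16 + 4 + 13 + 12 = 84

64 blocks — Route B is the shortest.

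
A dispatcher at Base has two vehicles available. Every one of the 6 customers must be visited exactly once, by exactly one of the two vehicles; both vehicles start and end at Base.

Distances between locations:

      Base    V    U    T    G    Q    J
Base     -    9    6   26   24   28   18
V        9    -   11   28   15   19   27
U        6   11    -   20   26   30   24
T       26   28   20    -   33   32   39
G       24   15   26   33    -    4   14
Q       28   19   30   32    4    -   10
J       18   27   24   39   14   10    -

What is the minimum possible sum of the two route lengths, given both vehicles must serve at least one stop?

Minimum combined distance: 108.

There are 2^5 − 1 = 31 ways to divide the 6 stops into two non-empty groups. For each, the best each vehicle can do is its own shortest tour through its group:
  {V} + {U, T, G, Q, J}: 18 + 91 = 109
  {U} + {V, T, G, Q, J}: 12 + 101 = 113
  {V, U} + {T, G, Q, J}: 26 + 91 = 117
  {T} + {V, U, G, Q, J}: 52 + 64 = 116
  {V, T} + {U, G, Q, J}: 63 + 64 = 127
  {U, T} + {V, G, Q, J}: 52 + 56 = 108
  … (31 splits in total)
Best: vehicle 1 Base → U → T → Base = 52; vehicle 2 Base → V → G → Q → J → Base = 56; combined 108.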